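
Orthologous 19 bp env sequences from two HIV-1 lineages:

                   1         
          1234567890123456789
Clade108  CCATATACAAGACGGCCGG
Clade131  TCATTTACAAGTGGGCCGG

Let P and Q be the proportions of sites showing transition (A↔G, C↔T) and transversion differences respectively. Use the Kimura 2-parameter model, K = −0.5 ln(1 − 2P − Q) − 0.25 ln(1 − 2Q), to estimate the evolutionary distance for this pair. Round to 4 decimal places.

0.2476

Differing sites — 1:C/T (Ti); 5:A/T (Tv); 12:A/T (Tv); 13:C/G (Tv).
Of the 4 differences, 1 transition and 3 transversions over 19 sites: P = 1/19 = 0.052632, Q = 3/19 = 0.157895.
d = −0.5·ln(0.736841) − 0.25·ln(0.684210) = −0.5·(-0.305383) − 0.25·(-0.379490) = 0.2476.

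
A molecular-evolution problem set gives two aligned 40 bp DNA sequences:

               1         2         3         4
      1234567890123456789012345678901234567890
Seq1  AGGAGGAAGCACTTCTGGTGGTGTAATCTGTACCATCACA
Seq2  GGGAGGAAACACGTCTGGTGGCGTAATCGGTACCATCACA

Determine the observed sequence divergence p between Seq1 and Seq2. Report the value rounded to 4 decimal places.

0.1250

The sequences differ at positions 1 (A/G), 9 (G/A), 13 (T/G), 22 (T/C), 29 (T/G).
There are 5 differences over 40 sites, so p = 5/40 = 0.1250.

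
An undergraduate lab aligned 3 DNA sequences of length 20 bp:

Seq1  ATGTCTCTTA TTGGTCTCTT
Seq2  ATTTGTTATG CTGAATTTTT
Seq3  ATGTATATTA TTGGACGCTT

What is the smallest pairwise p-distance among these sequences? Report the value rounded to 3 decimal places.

Pairwise Hamming distances:
  Seq1 vs Seq2: 10
  Seq1 vs Seq3: 4
  Seq2 vs Seq3: 10
The smallest is 4 mismatches, between Seq1 and Seq3; p = 4/20 = 0.200.

0.200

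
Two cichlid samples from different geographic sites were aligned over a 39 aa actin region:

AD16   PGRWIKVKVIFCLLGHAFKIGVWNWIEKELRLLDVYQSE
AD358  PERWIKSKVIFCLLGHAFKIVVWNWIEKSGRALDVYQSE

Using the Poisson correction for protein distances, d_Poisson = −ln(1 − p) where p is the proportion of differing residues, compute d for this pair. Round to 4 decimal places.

0.1671

The sequences differ at positions 2 (G/E), 7 (V/S), 21 (G/V), 29 (E/S), 30 (L/G), 32 (L/A).
p = 6/39 = 0.153846.
d = −ln(1 − 0.153846) = −ln(0.846154) = 0.1671.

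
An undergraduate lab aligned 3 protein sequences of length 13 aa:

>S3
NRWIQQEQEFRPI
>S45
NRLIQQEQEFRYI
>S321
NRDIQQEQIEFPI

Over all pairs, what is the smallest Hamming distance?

Pairwise Hamming distances:
  S3 vs S45: 2
  S3 vs S321: 4
  S45 vs S321: 5
The smallest is 2, between S3 and S45.

2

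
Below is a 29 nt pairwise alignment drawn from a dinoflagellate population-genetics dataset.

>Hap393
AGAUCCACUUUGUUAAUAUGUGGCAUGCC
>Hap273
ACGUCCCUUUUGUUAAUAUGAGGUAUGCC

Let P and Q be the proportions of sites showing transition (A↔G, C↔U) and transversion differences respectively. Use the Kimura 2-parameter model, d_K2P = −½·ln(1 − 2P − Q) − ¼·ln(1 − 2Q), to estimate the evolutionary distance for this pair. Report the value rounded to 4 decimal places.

Mismatches occur at site 2 (G/C, transversion), site 3 (A/G, transition), site 7 (A/C, transversion), site 8 (C/U, transition), site 21 (U/A, transversion), site 24 (C/U, transition).
Of the 6 differences, 3 transitions and 3 transversions over 29 sites: P = 3/29 = 0.103448, Q = 3/29 = 0.103448.
d = −0.5·ln(0.689656) − 0.25·ln(0.793104) = −0.5·(-0.371562) − 0.25·(-0.231801) = 0.2437.

0.2437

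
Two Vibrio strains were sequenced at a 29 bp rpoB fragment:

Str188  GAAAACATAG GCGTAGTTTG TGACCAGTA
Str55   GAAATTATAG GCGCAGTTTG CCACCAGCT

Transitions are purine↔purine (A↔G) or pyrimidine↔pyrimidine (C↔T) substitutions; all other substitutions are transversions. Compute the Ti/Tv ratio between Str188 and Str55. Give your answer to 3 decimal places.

1.333

Differing sites — 5:A/T (Tv); 6:C/T (Ti); 14:T/C (Ti); 21:T/C (Ti); 22:G/C (Tv); 28:T/C (Ti); 29:A/T (Tv).
Of the 7 differences, 4 transitions and 3 transversions, so Ti/Tv = 4/3 = 1.333.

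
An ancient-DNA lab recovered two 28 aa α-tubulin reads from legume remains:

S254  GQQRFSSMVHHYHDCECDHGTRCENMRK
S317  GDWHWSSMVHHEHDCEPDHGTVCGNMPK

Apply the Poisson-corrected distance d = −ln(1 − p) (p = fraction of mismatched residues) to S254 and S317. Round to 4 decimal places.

0.3878

Differing sites — 2:Q/D; 3:Q/W; 4:R/H; 5:F/W; 12:Y/E; 17:C/P; 22:R/V; 24:E/G; 27:R/P.
p = 9/28 = 0.321429.
d = −ln(1 − 0.321429) = −ln(0.678571) = 0.3878.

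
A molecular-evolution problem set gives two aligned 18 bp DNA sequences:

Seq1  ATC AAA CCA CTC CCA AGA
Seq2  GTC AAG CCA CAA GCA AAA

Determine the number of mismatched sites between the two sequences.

6

The sequences differ at positions 1 (A/G), 6 (A/G), 11 (T/A), 12 (C/A), 13 (C/G), 17 (G/A).
That gives 6 mismatches out of 18 aligned sites, so the Hamming distance is 6.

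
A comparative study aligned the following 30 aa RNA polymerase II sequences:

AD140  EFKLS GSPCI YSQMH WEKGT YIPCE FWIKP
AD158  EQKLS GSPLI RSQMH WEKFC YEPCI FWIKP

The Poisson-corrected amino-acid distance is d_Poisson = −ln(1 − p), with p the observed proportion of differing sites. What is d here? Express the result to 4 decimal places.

0.2657

Differing sites — 2:F/Q; 9:C/L; 11:Y/R; 19:G/F; 20:T/C; 22:I/E; 25:E/I.
p = 7/30 = 0.233333.
d = −ln(1 − 0.233333) = −ln(0.766667) = 0.2657.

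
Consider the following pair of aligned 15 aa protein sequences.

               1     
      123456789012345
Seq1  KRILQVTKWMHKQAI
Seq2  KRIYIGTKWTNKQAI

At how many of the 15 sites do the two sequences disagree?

5

Differing sites — 4:L/Y; 5:Q/I; 6:V/G; 10:M/T; 11:H/N.
That gives 5 mismatches out of 15 aligned sites, so the Hamming distance is 5.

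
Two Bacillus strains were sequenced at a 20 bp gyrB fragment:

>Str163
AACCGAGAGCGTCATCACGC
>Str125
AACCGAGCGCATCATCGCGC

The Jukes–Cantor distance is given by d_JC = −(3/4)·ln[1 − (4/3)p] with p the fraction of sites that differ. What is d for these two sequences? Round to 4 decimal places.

0.1674

Differing sites — 8:A/C; 11:G/A; 17:A/G.
p = 3/20 = 0.150000.
d = −0.75 · ln(1 − (4/3)·0.150000) = −0.75 · ln(0.800000) = −0.75 · (-0.223144) = 0.1674.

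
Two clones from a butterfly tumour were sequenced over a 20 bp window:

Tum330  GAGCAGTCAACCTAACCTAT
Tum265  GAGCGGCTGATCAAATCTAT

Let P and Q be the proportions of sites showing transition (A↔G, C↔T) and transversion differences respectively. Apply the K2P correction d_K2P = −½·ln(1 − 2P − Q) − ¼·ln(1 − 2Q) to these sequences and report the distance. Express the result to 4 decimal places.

The sequences differ at positions 5 (A/G, transition), 7 (T/C, transition), 8 (C/T, transition), 9 (A/G, transition), 11 (C/T, transition), 13 (T/A, transversion), 16 (C/T, transition).
Of the 7 differences, 6 transitions and 1 transversion over 20 sites: P = 6/20 = 0.300000, Q = 1/20 = 0.050000.
d = −0.5·ln(0.350000) − 0.25·ln(0.900000) = −0.5·(-1.049822) − 0.25·(-0.105361) = 0.5513.

0.5513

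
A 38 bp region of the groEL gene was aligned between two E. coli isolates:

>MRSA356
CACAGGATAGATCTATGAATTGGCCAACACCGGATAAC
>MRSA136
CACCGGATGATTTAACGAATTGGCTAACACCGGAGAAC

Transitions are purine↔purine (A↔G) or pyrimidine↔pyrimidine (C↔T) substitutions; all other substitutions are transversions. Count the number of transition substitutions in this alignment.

Mismatches occur at site 4 (A/C, transversion), site 9 (A/G, transition), site 10 (G/A, transition), site 11 (A/T, transversion), site 13 (C/T, transition), site 14 (T/A, transversion), site 16 (T/C, transition), site 25 (C/T, transition), site 35 (T/G, transversion).
Of the 9 differences, 5 transitions and 4 transversions, so the answer is 5.

5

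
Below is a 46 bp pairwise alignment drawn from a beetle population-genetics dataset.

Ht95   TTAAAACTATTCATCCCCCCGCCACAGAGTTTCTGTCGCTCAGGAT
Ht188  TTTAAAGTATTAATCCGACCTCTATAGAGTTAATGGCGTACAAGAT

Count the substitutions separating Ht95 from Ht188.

Mismatches occur at site 3 (A↔T), site 7 (C↔G), site 12 (C↔A), site 17 (C↔G), site 18 (C↔A), site 21 (G↔T), site 23 (C↔T), site 25 (C↔T), site 32 (T↔A), site 33 (C↔A), site 36 (T↔G), site 39 (C↔T), site 40 (T↔A), site 43 (G↔A).
That gives 14 mismatches out of 46 aligned sites, so the Hamming distance is 14.

14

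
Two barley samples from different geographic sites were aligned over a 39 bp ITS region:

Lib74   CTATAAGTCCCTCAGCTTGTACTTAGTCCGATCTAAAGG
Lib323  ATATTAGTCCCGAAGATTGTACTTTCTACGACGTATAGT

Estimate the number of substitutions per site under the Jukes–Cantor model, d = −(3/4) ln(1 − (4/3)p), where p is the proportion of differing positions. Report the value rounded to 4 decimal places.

Differing sites — 1:C/A; 5:A/T; 12:T/G; 13:C/A; 16:C/A; 25:A/T; 26:G/C; 28:C/A; 32:T/C; 33:C/G; 36:A/T; 39:G/T.
p = 12/39 = 0.307692.
d = −0.75 · ln(1 − (4/3)·0.307692) = −0.75 · ln(0.589744) = −0.75 · (-0.528067) = 0.3961.

0.3961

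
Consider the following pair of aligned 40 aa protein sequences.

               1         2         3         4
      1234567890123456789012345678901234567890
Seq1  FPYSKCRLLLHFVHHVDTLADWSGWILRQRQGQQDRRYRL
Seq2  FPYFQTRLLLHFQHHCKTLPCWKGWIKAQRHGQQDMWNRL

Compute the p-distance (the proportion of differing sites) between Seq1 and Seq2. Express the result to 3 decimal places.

0.375

Differing sites — 4:S/F; 5:K/Q; 6:C/T; 13:V/Q; 16:V/C; 17:D/K; 20:A/P; 21:D/C; 23:S/K; 27:L/K; 28:R/A; 31:Q/H; 36:R/M; 37:R/W; 38:Y/N.
There are 15 differences over 40 sites, so p = 15/40 = 0.375.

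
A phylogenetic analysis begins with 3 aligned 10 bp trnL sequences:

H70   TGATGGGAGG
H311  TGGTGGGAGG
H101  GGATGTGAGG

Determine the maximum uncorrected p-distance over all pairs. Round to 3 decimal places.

0.300

Pairwise Hamming distances:
  H70 vs H311: 1
  H70 vs H101: 2
  H311 vs H101: 3
The largest is 3 mismatches, between H311 and H101; p = 3/10 = 0.300.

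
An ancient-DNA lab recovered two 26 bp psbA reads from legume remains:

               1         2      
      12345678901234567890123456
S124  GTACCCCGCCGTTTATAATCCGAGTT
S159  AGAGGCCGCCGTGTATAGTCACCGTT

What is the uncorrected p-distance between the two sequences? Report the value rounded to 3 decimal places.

The sequences differ at positions 1 (G/A), 2 (T/G), 4 (C/G), 5 (C/G), 13 (T/G), 18 (A/G), 21 (C/A), 22 (G/C), 23 (A/C).
There are 9 differences over 26 sites, so p = 9/26 = 0.346.

0.346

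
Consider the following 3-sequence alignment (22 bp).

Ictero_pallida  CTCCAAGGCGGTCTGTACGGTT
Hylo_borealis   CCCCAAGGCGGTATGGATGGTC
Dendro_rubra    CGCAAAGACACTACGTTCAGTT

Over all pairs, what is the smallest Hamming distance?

5

Pairwise Hamming distances:
  Ictero_pallida vs Hylo_borealis: 5
  Ictero_pallida vs Dendro_rubra: 9
  Hylo_borealis vs Dendro_rubra: 11
The smallest is 5, between Ictero_pallida and Hylo_borealis.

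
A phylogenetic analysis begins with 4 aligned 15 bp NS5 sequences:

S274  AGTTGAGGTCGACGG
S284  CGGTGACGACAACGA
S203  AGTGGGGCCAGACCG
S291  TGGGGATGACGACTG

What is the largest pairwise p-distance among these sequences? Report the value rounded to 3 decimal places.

0.733

Pairwise Hamming distances:
  S274 vs S284: 6
  S274 vs S203: 6
  S274 vs S291: 6
  S284 vs S203: 11
  S284 vs S291: 6
  S203 vs S291: 8
The largest is 11 mismatches, between S284 and S203; p = 11/15 = 0.733.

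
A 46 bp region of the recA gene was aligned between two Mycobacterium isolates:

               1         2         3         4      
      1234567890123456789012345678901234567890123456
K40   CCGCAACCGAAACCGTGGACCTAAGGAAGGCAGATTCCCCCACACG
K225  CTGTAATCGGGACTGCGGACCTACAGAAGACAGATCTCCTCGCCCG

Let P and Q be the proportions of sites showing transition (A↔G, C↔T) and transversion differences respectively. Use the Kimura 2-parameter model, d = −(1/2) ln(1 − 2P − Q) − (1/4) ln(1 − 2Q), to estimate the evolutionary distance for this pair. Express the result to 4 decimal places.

The sequences differ at positions 2 (C/T, transition), 4 (C/T, transition), 7 (C/T, transition), 10 (A/G, transition), 11 (A/G, transition), 14 (C/T, transition), 16 (T/C, transition), 24 (A/C, transversion), 25 (G/A, transition), 30 (G/A, transition), 36 (T/C, transition), 37 (C/T, transition), 40 (C/T, transition), 42 (A/G, transition), 44 (A/C, transversion).
Of the 15 differences, 13 transitions and 2 transversions over 46 sites: P = 13/46 = 0.282609, Q = 2/46 = 0.043478.
d = −0.5·ln(0.391304) − 0.25·ln(0.913044) = −0.5·(-0.938271) − 0.25·(-0.090971) = 0.4919.

0.4919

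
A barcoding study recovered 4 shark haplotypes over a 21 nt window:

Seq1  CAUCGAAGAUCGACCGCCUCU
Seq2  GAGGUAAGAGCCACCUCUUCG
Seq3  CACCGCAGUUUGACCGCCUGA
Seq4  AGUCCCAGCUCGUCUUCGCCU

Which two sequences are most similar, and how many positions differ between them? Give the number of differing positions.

Pairwise Hamming distances:
  Seq1 vs Seq2: 9
  Seq1 vs Seq3: 6
  Seq1 vs Seq4: 10
  Seq2 vs Seq3: 13
  Seq2 vs Seq4: 14
  Seq3 vs Seq4: 13
The smallest is 6, between Seq1 and Seq3.

6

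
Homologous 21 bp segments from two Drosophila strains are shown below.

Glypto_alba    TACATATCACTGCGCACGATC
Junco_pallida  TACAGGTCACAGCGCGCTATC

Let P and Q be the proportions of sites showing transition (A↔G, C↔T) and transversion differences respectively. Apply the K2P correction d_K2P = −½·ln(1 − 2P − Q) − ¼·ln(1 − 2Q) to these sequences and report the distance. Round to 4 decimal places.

0.2869

The sequences differ at positions 5 (T/G, transversion), 6 (A/G, transition), 11 (T/A, transversion), 16 (A/G, transition), 18 (G/T, transversion).
Of the 5 differences, 2 transitions and 3 transversions over 21 sites: P = 2/21 = 0.095238, Q = 3/21 = 0.142857.
d = −0.5·ln(0.666667) − 0.25·ln(0.714286) = −0.5·(-0.405465) − 0.25·(-0.336472) = 0.2869.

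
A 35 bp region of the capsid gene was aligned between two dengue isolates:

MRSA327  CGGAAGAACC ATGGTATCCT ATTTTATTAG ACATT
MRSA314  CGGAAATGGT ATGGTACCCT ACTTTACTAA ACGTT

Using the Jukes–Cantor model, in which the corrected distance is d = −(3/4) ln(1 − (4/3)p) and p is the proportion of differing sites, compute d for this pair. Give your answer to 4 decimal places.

0.3597

The sequences differ at positions 6 (G/A), 7 (A/T), 8 (A/G), 9 (C/G), 10 (C/T), 17 (T/C), 22 (T/C), 27 (T/C), 30 (G/A), 33 (A/G).
p = 10/35 = 0.285714.
d = −0.75 · ln(1 − (4/3)·0.285714) = −0.75 · ln(0.619048) = −0.75 · (-0.479572) = 0.3597.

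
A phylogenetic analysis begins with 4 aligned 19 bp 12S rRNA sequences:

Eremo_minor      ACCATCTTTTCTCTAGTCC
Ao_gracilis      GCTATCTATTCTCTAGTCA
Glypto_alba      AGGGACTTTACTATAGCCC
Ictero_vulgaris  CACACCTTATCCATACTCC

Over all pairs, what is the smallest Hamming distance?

4

Pairwise Hamming distances:
  Eremo_minor vs Ao_gracilis: 4
  Eremo_minor vs Glypto_alba: 7
  Eremo_minor vs Ictero_vulgaris: 7
  Ao_gracilis vs Glypto_alba: 10
  Ao_gracilis vs Ictero_vulgaris: 10
  Glypto_alba vs Ictero_vulgaris: 10
The smallest is 4, between Eremo_minor and Ao_gracilis.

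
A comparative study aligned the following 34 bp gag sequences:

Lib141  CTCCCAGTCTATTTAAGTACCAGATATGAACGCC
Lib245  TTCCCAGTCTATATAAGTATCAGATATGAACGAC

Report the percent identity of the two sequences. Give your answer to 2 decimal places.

Mismatches occur at site 1 (C↔T), site 13 (T↔A), site 20 (C↔T), site 33 (C↔A).
30 of the 34 sites match, so the percent identity is 30/34 × 100 = 88.24%.

88.24%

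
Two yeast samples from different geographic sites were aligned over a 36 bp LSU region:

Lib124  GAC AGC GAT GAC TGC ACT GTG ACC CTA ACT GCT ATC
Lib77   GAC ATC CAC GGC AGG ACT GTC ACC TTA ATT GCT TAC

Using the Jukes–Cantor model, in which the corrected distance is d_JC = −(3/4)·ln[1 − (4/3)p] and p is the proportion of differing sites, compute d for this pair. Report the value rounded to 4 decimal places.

Mismatches occur at site 5 (G/T), site 7 (G/C), site 9 (T/C), site 11 (A/G), site 13 (T/A), site 15 (C/G), site 21 (G/C), site 25 (C/T), site 29 (C/T), site 34 (A/T), site 35 (T/A).
p = 11/36 = 0.305556.
d = −0.75 · ln(1 − (4/3)·0.305556) = −0.75 · ln(0.592592) = −0.75 · (-0.523249) = 0.3924.

0.3924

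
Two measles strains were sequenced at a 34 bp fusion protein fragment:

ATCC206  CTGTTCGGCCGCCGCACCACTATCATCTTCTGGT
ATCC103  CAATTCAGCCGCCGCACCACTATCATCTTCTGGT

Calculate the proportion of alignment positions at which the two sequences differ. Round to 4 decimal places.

Mismatches occur at site 2 (T↔A), site 3 (G↔A), site 7 (G↔A).
There are 3 differences over 34 sites, so p = 3/34 = 0.0882.

0.0882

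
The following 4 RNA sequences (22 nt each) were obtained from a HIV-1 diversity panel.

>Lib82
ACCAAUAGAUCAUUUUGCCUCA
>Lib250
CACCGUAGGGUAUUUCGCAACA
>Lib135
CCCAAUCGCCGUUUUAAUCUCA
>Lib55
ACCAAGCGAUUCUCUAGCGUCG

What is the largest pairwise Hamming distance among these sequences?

14

Pairwise Hamming distances:
  Lib82 vs Lib250: 10
  Lib82 vs Lib135: 9
  Lib82 vs Lib55: 8
  Lib250 vs Lib135: 13
  Lib250 vs Lib55: 14
  Lib135 vs Lib55: 11
The largest is 14, between Lib250 and Lib55.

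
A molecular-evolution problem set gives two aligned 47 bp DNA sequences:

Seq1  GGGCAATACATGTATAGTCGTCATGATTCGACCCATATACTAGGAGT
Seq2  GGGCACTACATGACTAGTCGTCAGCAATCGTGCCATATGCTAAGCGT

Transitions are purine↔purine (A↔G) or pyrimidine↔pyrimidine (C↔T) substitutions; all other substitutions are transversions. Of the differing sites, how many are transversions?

9

The sequences differ at positions 6 (A/C, transversion), 13 (T/A, transversion), 14 (A/C, transversion), 24 (T/G, transversion), 25 (G/C, transversion), 27 (T/A, transversion), 31 (A/T, transversion), 32 (C/G, transversion), 39 (A/G, transition), 43 (G/A, transition), 45 (A/C, transversion).
Of the 11 differences, 2 transitions and 9 transversions, so the answer is 9.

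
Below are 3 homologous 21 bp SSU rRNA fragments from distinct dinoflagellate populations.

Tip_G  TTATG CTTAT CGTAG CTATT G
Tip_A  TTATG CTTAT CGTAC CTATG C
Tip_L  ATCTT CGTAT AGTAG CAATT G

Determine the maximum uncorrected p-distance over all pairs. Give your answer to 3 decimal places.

0.429

Pairwise Hamming distances:
  Tip_G vs Tip_A: 3
  Tip_G vs Tip_L: 6
  Tip_A vs Tip_L: 9
The largest is 9 mismatches, between Tip_A and Tip_L; p = 9/21 = 0.429.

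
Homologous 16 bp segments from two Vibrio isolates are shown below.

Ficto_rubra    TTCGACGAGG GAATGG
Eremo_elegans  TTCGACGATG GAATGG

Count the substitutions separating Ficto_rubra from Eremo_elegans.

The sequences differ at position 9 (G/T).
That gives 1 mismatch out of 16 aligned sites, so the Hamming distance is 1.

1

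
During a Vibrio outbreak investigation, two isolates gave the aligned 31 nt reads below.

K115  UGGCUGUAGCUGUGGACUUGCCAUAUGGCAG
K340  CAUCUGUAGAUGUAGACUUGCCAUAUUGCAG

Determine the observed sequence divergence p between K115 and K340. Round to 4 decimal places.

0.1935

Mismatches occur at site 1 (U↔C), site 2 (G↔A), site 3 (G↔U), site 10 (C↔A), site 14 (G↔A), site 27 (G↔U).
There are 6 differences over 31 sites, so p = 6/31 = 0.1935.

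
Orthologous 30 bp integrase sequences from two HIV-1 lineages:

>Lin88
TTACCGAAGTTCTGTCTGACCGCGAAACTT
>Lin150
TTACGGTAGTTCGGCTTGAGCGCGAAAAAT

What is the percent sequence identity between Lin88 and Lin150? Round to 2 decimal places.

Mismatches occur at site 5 (C↔G), site 7 (A↔T), site 13 (T↔G), site 15 (T↔C), site 16 (C↔T), site 20 (C↔G), site 28 (C↔A), site 29 (T↔A).
22 of the 30 sites match, so the percent identity is 22/30 × 100 = 73.33%.

73.33%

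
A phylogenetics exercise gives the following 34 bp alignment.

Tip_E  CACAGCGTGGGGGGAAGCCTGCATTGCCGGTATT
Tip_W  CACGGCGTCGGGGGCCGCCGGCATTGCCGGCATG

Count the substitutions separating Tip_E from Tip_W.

7

Differing sites — 4:A/G; 9:G/C; 15:A/C; 16:A/C; 20:T/G; 31:T/C; 34:T/G.
That gives 7 mismatches out of 34 aligned sites, so the Hamming distance is 7.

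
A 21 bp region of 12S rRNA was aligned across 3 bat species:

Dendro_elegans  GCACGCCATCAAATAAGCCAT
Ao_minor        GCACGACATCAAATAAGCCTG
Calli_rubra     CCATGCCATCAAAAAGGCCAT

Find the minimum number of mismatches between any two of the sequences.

3

Pairwise Hamming distances:
  Dendro_elegans vs Ao_minor: 3
  Dendro_elegans vs Calli_rubra: 4
  Ao_minor vs Calli_rubra: 7
The smallest is 3, between Dendro_elegans and Ao_minor.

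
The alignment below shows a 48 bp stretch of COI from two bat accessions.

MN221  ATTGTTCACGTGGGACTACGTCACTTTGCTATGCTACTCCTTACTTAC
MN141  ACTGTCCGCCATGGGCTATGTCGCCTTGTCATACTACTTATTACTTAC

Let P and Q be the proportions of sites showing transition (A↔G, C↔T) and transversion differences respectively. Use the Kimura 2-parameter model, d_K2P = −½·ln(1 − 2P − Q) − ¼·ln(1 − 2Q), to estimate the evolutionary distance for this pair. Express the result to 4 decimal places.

Differing sites — 2:T/C (Ti); 6:T/C (Ti); 8:A/G (Ti); 10:G/C (Tv); 11:T/A (Tv); 12:G/T (Tv); 15:A/G (Ti); 19:C/T (Ti); 23:A/G (Ti); 25:T/C (Ti); 29:C/T (Ti); 30:T/C (Ti); 33:G/A (Ti); 39:C/T (Ti); 40:C/A (Tv).
Of the 15 differences, 11 transitions and 4 transversions over 48 sites: P = 11/48 = 0.229167, Q = 4/48 = 0.083333.
d = −0.5·ln(0.458333) − 0.25·ln(0.833334) = −0.5·(-0.780159) − 0.25·(-0.182321) = 0.4357.

0.4357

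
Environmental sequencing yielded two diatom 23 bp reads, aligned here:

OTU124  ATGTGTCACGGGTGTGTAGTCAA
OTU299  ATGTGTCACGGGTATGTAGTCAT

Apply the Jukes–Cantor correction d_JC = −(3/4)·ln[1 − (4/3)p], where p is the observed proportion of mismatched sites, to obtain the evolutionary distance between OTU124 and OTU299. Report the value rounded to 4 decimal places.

Mismatches occur at site 14 (G↔A), site 23 (A↔T).
p = 2/23 = 0.086957.
d = −0.75 · ln(1 − (4/3)·0.086957) = −0.75 · ln(0.884057) = −0.75 · (-0.123234) = 0.0924.

0.0924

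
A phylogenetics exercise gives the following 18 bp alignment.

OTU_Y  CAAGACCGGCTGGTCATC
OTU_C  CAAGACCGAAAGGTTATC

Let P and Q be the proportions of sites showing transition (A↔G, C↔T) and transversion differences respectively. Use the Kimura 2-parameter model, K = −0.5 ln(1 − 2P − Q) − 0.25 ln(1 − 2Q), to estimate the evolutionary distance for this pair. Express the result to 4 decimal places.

0.2656

Differing sites — 9:G/A (Ti); 10:C/A (Tv); 11:T/A (Tv); 15:C/T (Ti).
Of the 4 differences, 2 transitions and 2 transversions over 18 sites: P = 2/18 = 0.111111, Q = 2/18 = 0.111111.
d = −0.5·ln(0.666667) − 0.25·ln(0.777778) = −0.5·(-0.405465) − 0.25·(-0.251314) = 0.2656.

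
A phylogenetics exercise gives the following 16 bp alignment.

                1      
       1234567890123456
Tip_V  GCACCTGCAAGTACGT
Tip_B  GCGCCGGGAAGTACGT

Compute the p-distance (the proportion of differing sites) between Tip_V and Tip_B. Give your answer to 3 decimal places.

Differing sites — 3:A/G; 6:T/G; 8:C/G.
There are 3 differences over 16 sites, so p = 3/16 = 0.188.

0.188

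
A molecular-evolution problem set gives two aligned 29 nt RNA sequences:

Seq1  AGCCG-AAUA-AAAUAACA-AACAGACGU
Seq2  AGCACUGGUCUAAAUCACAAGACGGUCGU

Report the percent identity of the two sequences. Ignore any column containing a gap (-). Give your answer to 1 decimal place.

65.4%

Excluding the 3 gap columns leaves 26 comparable sites.
Mismatches occur at site 4 (C→A), site 5 (G→C), site 7 (A→G), site 8 (A→G), site 10 (A→C), site 16 (A→C), site 21 (A→G), site 24 (A→G), site 26 (A→U).
17 of the 26 comparable sites match, so the percent identity is 17/26 × 100 = 65.4%.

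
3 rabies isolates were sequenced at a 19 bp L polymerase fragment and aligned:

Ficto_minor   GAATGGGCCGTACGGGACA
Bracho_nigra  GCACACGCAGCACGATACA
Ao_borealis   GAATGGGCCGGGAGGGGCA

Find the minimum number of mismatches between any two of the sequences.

Pairwise Hamming distances:
  Ficto_minor vs Bracho_nigra: 8
  Ficto_minor vs Ao_borealis: 4
  Bracho_nigra vs Ao_borealis: 11
The smallest is 4, between Ficto_minor and Ao_borealis.

4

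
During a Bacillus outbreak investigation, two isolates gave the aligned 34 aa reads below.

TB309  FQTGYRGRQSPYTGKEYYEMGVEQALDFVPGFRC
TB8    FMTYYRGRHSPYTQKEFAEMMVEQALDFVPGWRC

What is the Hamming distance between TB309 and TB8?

8

Differing sites — 2:Q/M; 4:G/Y; 9:Q/H; 14:G/Q; 17:Y/F; 18:Y/A; 21:G/M; 32:F/W.
That gives 8 mismatches out of 34 aligned sites, so the Hamming distance is 8.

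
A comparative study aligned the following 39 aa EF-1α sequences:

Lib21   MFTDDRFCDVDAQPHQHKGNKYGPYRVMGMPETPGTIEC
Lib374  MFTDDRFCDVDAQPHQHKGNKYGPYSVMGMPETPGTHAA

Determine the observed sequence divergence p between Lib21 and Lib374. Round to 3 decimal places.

Differing sites — 26:R/S; 37:I/H; 38:E/A; 39:C/A.
There are 4 differences over 39 sites, so p = 4/39 = 0.103.

0.103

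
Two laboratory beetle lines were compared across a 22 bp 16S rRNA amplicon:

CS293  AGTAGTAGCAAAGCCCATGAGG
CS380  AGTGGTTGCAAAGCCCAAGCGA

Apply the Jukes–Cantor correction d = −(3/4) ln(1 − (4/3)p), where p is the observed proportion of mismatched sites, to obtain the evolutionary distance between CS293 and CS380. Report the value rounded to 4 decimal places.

The sequences differ at positions 4 (A/G), 7 (A/T), 18 (T/A), 20 (A/C), 22 (G/A).
p = 5/22 = 0.227273.
d = −0.75 · ln(1 − (4/3)·0.227273) = −0.75 · ln(0.696969) = −0.75 · (-0.361014) = 0.2708.

0.2708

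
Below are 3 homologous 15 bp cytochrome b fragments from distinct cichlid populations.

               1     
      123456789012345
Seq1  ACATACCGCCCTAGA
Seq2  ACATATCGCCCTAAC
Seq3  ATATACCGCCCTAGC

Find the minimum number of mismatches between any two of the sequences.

Pairwise Hamming distances:
  Seq1 vs Seq2: 3
  Seq1 vs Seq3: 2
  Seq2 vs Seq3: 3
The smallest is 2, between Seq1 and Seq3.

2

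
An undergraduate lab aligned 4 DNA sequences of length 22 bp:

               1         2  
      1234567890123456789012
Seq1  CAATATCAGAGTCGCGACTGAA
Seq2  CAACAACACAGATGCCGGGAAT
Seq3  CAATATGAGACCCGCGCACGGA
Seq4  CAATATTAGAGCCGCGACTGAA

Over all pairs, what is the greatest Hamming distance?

14

Pairwise Hamming distances:
  Seq1 vs Seq2: 11
  Seq1 vs Seq3: 7
  Seq1 vs Seq4: 2
  Seq2 vs Seq3: 14
  Seq2 vs Seq4: 12
  Seq3 vs Seq4: 6
The largest is 14, between Seq2 and Seq3.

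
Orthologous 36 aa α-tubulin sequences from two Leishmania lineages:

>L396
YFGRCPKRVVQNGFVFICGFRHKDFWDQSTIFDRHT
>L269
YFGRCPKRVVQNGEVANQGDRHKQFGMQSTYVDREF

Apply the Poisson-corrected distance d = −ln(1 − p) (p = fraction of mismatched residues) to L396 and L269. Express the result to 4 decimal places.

0.4055

Differing sites — 14:F/E; 16:F/A; 17:I/N; 18:C/Q; 20:F/D; 24:D/Q; 26:W/G; 27:D/M; 31:I/Y; 32:F/V; 35:H/E; 36:T/F.
p = 12/36 = 0.333333.
d = −ln(1 − 0.333333) = −ln(0.666667) = 0.4055.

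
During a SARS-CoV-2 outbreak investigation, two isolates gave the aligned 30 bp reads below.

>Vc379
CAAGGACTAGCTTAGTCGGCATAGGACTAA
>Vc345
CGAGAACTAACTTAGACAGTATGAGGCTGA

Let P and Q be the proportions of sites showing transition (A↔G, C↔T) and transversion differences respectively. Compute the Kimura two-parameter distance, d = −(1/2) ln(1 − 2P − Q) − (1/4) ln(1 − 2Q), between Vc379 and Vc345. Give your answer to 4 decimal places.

The sequences differ at positions 2 (A/G, transition), 5 (G/A, transition), 10 (G/A, transition), 16 (T/A, transversion), 18 (G/A, transition), 20 (C/T, transition), 23 (A/G, transition), 24 (G/A, transition), 26 (A/G, transition), 29 (A/G, transition).
Of the 10 differences, 9 transitions and 1 transversion over 30 sites: P = 9/30 = 0.300000, Q = 1/30 = 0.033333.
d = −0.5·ln(0.366667) − 0.25·ln(0.933334) = −0.5·(-1.003301) − 0.25·(-0.068992) = 0.5189.

0.5189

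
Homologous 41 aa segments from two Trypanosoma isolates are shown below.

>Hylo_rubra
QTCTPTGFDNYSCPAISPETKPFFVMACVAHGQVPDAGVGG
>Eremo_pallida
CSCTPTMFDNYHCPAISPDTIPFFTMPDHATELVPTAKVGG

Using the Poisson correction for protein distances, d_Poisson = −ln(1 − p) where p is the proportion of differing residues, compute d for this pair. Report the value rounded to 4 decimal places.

0.4555

Differing sites — 1:Q/C; 2:T/S; 7:G/M; 12:S/H; 19:E/D; 21:K/I; 25:V/T; 27:A/P; 28:C/D; 29:V/H; 31:H/T; 32:G/E; 33:Q/L; 36:D/T; 38:G/K.
p = 15/41 = 0.365854.
d = −ln(1 − 0.365854) = −ln(0.634146) = 0.4555.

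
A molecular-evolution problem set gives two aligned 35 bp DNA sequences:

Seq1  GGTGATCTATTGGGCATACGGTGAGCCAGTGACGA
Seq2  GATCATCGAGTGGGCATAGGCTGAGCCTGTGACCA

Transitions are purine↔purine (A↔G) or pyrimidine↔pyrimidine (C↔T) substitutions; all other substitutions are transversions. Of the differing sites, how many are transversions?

7

The sequences differ at positions 2 (G/A, transition), 4 (G/C, transversion), 8 (T/G, transversion), 10 (T/G, transversion), 19 (C/G, transversion), 21 (G/C, transversion), 28 (A/T, transversion), 34 (G/C, transversion).
Of the 8 differences, 1 transition and 7 transversions, so the answer is 7.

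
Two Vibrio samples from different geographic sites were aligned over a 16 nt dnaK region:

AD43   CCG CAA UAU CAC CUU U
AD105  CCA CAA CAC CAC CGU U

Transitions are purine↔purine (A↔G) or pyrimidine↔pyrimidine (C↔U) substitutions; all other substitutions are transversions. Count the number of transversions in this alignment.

Mismatches occur at site 3 (G/A, transition), site 7 (U/C, transition), site 9 (U/C, transition), site 14 (U/G, transversion).
Of the 4 differences, 3 transitions and 1 transversion, so the answer is 1.

1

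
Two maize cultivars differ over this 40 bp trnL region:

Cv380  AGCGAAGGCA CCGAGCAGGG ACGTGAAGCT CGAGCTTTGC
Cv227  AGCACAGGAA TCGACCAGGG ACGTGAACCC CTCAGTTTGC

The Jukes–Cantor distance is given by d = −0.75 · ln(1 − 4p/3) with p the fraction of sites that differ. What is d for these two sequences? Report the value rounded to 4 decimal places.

The sequences differ at positions 4 (G/A), 5 (A/C), 9 (C/A), 11 (C/T), 15 (G/C), 28 (G/C), 30 (T/C), 32 (G/T), 33 (A/C), 34 (G/A), 35 (C/G).
p = 11/40 = 0.275000.
d = −0.75 · ln(1 − (4/3)·0.275000) = −0.75 · ln(0.633333) = −0.75 · (-0.456759) = 0.3426.

0.3426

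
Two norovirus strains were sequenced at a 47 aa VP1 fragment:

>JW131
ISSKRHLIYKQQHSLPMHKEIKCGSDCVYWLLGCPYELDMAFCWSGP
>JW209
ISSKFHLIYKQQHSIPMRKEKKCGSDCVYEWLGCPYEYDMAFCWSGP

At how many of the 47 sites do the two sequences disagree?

The sequences differ at positions 5 (R/F), 15 (L/I), 18 (H/R), 21 (I/K), 30 (W/E), 31 (L/W), 38 (L/Y).
That gives 7 mismatches out of 47 aligned sites, so the Hamming distance is 7.

7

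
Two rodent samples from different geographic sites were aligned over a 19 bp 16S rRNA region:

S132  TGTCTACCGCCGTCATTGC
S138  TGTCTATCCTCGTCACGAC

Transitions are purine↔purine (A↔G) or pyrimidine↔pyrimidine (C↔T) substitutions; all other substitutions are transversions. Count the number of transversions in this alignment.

Differing sites — 7:C/T (Ti); 9:G/C (Tv); 10:C/T (Ti); 16:T/C (Ti); 17:T/G (Tv); 18:G/A (Ti).
Of the 6 differences, 4 transitions and 2 transversions, so the answer is 2.

2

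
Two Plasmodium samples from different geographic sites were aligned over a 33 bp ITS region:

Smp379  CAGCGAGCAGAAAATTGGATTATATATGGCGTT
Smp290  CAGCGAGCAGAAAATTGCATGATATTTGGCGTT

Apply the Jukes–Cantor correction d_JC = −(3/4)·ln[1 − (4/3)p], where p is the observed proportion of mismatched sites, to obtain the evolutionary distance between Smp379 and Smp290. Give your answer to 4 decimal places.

0.0969

Differing sites — 18:G/C; 21:T/G; 26:A/T.
p = 3/33 = 0.090909.
d = −0.75 · ln(1 − (4/3)·0.090909) = −0.75 · ln(0.878788) = −0.75 · (-0.129212) = 0.0969.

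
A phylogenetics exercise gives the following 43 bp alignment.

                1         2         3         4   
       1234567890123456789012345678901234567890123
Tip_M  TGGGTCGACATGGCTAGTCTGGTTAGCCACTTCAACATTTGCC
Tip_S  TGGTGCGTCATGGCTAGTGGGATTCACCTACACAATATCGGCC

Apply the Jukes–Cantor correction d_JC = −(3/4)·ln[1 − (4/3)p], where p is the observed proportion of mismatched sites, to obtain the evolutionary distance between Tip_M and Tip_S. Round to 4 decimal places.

The sequences differ at positions 4 (G/T), 5 (T/G), 8 (A/T), 19 (C/G), 20 (T/G), 22 (G/A), 25 (A/C), 26 (G/A), 29 (A/T), 30 (C/A), 31 (T/C), 32 (T/A), 36 (C/T), 39 (T/C), 40 (T/G).
p = 15/43 = 0.348837.
d = −0.75 · ln(1 − (4/3)·0.348837) = −0.75 · ln(0.534884) = −0.75 · (-0.625705) = 0.4693.

0.4693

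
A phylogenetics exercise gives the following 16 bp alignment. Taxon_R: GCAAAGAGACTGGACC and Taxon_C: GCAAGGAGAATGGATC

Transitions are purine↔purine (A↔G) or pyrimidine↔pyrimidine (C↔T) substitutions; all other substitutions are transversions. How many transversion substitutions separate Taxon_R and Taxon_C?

The sequences differ at positions 5 (A/G, transition), 10 (C/A, transversion), 15 (C/T, transition).
Of the 3 differences, 2 transitions and 1 transversion, so the answer is 1.

1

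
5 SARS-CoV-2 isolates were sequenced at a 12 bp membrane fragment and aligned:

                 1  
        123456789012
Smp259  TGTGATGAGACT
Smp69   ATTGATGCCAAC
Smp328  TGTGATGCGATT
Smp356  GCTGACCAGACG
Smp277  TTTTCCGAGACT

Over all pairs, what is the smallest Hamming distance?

Pairwise Hamming distances:
  Smp259 vs Smp69: 6
  Smp259 vs Smp328: 2
  Smp259 vs Smp356: 5
  Smp259 vs Smp277: 4
  Smp69 vs Smp328: 5
  Smp69 vs Smp356: 8
  Smp69 vs Smp277: 8
  Smp328 vs Smp356: 7
  Smp328 vs Smp277: 6
  Smp356 vs Smp277: 6
The smallest is 2, between Smp259 and Smp328.

2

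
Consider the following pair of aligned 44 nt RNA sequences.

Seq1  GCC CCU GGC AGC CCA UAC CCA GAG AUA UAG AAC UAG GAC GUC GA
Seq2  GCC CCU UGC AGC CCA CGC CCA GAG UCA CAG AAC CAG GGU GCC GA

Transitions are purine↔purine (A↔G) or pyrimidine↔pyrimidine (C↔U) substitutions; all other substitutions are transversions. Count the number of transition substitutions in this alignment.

8

The sequences differ at positions 7 (G/U, transversion), 16 (U/C, transition), 17 (A/G, transition), 25 (A/U, transversion), 26 (U/C, transition), 28 (U/C, transition), 34 (U/C, transition), 38 (A/G, transition), 39 (C/U, transition), 41 (U/C, transition).
Of the 10 differences, 8 transitions and 2 transversions, so the answer is 8.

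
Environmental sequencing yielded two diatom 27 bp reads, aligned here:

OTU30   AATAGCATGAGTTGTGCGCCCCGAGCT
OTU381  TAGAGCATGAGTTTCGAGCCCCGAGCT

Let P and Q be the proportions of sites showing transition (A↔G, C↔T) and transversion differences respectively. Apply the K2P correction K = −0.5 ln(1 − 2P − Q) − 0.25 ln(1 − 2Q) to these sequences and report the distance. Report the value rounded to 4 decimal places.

Differing sites — 1:A/T (Tv); 3:T/G (Tv); 14:G/T (Tv); 15:T/C (Ti); 17:C/A (Tv).
Of the 5 differences, 1 transition and 4 transversions over 27 sites: P = 1/27 = 0.037037, Q = 4/27 = 0.148148.
d = −0.5·ln(0.777778) − 0.25·ln(0.703704) = −0.5·(-0.251314) − 0.25·(-0.351397) = 0.2135.

0.2135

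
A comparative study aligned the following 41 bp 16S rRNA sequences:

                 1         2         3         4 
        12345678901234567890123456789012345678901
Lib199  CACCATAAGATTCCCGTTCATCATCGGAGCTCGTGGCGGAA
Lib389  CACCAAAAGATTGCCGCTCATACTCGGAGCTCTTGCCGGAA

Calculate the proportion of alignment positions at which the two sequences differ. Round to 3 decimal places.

0.171

Differing sites — 6:T/A; 13:C/G; 17:T/C; 22:C/A; 23:A/C; 33:G/T; 36:G/C.
There are 7 differences over 41 sites, so p = 7/41 = 0.171.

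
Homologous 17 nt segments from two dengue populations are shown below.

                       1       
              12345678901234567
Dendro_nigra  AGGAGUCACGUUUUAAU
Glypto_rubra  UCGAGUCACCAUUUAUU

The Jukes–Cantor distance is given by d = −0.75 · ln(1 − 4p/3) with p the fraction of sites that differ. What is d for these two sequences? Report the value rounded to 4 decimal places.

Differing sites — 1:A/U; 2:G/C; 10:G/C; 11:U/A; 16:A/U.
p = 5/17 = 0.294118.
d = −0.75 · ln(1 − (4/3)·0.294118) = −0.75 · ln(0.607843) = −0.75 · (-0.497839) = 0.3734.

0.3734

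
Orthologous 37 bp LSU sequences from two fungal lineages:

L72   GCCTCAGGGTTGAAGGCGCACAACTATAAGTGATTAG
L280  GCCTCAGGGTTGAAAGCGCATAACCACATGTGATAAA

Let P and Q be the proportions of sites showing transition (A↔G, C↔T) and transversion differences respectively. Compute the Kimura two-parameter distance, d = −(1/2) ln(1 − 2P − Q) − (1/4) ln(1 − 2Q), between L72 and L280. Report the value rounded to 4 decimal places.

The sequences differ at positions 15 (G/A, transition), 21 (C/T, transition), 25 (T/C, transition), 27 (T/C, transition), 29 (A/T, transversion), 35 (T/A, transversion), 37 (G/A, transition).
Of the 7 differences, 5 transitions and 2 transversions over 37 sites: P = 5/37 = 0.135135, Q = 2/37 = 0.054054.
d = −0.5·ln(0.675676) − 0.25·ln(0.891892) = −0.5·(-0.392042) − 0.25·(-0.114410) = 0.2246.

0.2246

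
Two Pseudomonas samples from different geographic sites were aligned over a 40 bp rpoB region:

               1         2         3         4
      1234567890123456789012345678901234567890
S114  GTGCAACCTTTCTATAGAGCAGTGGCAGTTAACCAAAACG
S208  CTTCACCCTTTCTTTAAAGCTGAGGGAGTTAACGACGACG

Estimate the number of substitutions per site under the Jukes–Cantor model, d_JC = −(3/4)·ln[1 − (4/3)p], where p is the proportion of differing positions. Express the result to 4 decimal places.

Differing sites — 1:G/C; 3:G/T; 6:A/C; 14:A/T; 17:G/A; 21:A/T; 23:T/A; 26:C/G; 34:C/G; 36:A/C; 37:A/G.
p = 11/40 = 0.275000.
d = −0.75 · ln(1 − (4/3)·0.275000) = −0.75 · ln(0.633333) = −0.75 · (-0.456759) = 0.3426.

0.3426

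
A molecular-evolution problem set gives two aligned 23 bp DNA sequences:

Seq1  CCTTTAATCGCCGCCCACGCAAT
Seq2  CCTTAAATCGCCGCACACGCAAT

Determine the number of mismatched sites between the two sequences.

2

Differing sites — 5:T/A; 15:C/A.
That gives 2 mismatches out of 23 aligned sites, so the Hamming distance is 2.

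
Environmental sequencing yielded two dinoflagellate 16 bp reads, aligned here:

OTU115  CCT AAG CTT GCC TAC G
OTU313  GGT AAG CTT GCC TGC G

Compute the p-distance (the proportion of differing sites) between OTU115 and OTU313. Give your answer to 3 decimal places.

0.188

The sequences differ at positions 1 (C/G), 2 (C/G), 14 (A/G).
There are 3 differences over 16 sites, so p = 3/16 = 0.188.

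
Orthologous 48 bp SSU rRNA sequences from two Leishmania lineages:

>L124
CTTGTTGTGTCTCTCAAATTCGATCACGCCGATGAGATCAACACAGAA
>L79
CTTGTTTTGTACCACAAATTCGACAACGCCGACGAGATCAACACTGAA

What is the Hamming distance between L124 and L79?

Differing sites — 7:G/T; 11:C/A; 12:T/C; 14:T/A; 24:T/C; 25:C/A; 33:T/C; 45:A/T.
That gives 8 mismatches out of 48 aligned sites, so the Hamming distance is 8.

8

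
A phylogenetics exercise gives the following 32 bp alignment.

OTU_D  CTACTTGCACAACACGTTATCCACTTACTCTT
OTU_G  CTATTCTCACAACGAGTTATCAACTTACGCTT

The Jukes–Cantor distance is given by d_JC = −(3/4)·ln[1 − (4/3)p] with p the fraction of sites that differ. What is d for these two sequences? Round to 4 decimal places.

0.2586

Mismatches occur at site 4 (C→T), site 6 (T→C), site 7 (G→T), site 14 (A→G), site 15 (C→A), site 22 (C→A), site 29 (T→G).
p = 7/32 = 0.218750.
d = −0.75 · ln(1 − (4/3)·0.218750) = −0.75 · ln(0.708333) = −0.75 · (-0.344841) = 0.2586.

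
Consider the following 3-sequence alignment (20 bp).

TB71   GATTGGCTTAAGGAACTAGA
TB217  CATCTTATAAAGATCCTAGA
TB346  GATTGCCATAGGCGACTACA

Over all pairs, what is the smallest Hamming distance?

6

Pairwise Hamming distances:
  TB71 vs TB217: 9
  TB71 vs TB346: 6
  TB217 vs TB346: 12
The smallest is 6, between TB71 and TB346.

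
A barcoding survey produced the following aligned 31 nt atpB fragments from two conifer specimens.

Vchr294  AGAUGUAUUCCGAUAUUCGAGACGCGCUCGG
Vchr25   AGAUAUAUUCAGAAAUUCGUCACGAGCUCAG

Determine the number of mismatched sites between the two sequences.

The sequences differ at positions 5 (G/A), 11 (C/A), 14 (U/A), 20 (A/U), 21 (G/C), 25 (C/A), 30 (G/A).
That gives 7 mismatches out of 31 aligned sites, so the Hamming distance is 7.

7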